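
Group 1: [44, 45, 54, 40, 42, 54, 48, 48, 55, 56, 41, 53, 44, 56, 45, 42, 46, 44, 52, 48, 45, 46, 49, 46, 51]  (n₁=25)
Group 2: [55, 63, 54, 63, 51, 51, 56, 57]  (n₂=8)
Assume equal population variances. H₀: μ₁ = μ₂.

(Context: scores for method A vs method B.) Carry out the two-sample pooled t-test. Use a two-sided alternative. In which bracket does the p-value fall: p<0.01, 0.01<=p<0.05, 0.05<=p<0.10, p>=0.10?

x̄₁=47.760, s₁=4.876, n₁=25
x̄₂=56.250, s₂=4.683, n₂=8
s_p² = [24·4.876² + 7·4.683²]/31 = 23.3568
SE = √(s_p²·(1/25+1/8)) = 1.9631
t = (47.760−56.250)/1.9631 = -4.3247
df = 31
p-value (two-sided) = 0.00015
→ bracket: p<0.01

p-value bracket: p<0.01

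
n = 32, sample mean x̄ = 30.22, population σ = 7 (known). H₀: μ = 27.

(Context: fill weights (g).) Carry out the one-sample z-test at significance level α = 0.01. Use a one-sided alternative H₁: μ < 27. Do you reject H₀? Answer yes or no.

reject H₀: no

SE = σ/√n = 7/√32 = 1.2374
z = (x̄−μ₀)/SE = (30.22−27)/1.2374 = 2.6022
p-value (one-sided, H₁ less) = 0.99537
At α=0.01: p ≥ α → fail to reject H₀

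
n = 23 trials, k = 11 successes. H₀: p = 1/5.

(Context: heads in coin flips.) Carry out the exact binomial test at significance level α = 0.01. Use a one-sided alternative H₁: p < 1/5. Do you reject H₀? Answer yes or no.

Exact binomial: n=23, k=11, p₀=1/5=0.2000
P(X≤11) from Σ C(n,i)·p₀^i·(1−p₀)^(n−i)
p-value (one-sided, H₁ less) = 0.99940
At α=0.01: p ≥ α → fail to reject H₀

reject H₀: no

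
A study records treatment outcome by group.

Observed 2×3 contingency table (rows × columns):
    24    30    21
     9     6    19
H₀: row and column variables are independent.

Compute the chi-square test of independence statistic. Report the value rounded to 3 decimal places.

test statistic = 8.732

Row totals [75, 34], col totals [33, 36, 40], n=109
χ² = (24−22.71)²/22.71 + (30−24.77)²/24.77 + (21−27.52)²/27.52 + (9−10.29)²/10.29 + (6−11.23)²/11.23 + (19−12.48)²/12.48 = 8.7316
df = 2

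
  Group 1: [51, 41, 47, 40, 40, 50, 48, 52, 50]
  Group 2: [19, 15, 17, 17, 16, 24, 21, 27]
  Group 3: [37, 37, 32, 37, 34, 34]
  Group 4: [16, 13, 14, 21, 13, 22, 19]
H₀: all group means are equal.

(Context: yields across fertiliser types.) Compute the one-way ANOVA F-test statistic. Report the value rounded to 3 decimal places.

Group means [46.56, 19.50, 35.17, 16.86], grand mean 30.133
SSB = Σnᵢ(x̄ᵢ−x̄)² = 4717.554; SSW = ΣΣ(x−x̄ᵢ)² = 425.913
MSB = 4717.554/3 = 1572.5180; MSW = 425.913/26 = 16.3813
F = MSB/MSW = 95.9949
df = (3, 26)

test statistic = 95.995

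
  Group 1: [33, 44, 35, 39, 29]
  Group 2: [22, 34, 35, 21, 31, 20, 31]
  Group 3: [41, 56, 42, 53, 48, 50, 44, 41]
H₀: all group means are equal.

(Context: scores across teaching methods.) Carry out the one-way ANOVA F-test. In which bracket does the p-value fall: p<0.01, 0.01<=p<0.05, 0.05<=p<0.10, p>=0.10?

Group means [36.00, 27.71, 46.88], grand mean 37.450
SSB = Σnᵢ(x̄ᵢ−x̄)² = 1384.646; SSW = ΣΣ(x−x̄ᵢ)² = 616.304
MSB = 1384.646/2 = 692.3232; MSW = 616.304/17 = 36.2532
F = MSB/MSW = 19.0969
df = (2, 17)
p-value (upper-tail) = 0.00004
→ bracket: p<0.01

p-value bracket: p<0.01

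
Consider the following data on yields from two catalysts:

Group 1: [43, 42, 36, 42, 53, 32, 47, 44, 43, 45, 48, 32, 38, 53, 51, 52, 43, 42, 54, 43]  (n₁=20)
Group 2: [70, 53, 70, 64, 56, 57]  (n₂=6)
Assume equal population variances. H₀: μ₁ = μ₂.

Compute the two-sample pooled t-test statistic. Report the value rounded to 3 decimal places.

test statistic = -5.615

x̄₁=44.150, s₁=6.507, n₁=20
x̄₂=61.667, s₂=7.394, n₂=6
s_p² = [19·6.507² + 5·7.394²]/24 = 44.9118
SE = √(s_p²·(1/20+1/6)) = 3.1194
t = (44.150−61.667)/3.1194 = -5.6153
df = 24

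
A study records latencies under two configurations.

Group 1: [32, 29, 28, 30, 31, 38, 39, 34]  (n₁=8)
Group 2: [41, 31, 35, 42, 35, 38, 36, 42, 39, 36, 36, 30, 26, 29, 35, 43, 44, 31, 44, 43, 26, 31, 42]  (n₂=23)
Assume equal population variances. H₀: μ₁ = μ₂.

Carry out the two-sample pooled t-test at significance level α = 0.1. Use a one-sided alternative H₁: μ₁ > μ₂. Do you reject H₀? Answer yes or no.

x̄₁=32.625, s₁=4.069, n₁=8
x̄₂=36.304, s₂=5.772, n₂=23
s_p² = [7·4.069² + 22·5.772²]/29 = 29.2671
SE = √(s_p²·(1/8+1/23)) = 2.2206
t = (32.625−36.304)/2.2206 = -1.6570
df = 29
p-value (one-sided, H₁ greater) = 0.94584
At α=0.1: p ≥ α → fail to reject H₀

reject H₀: no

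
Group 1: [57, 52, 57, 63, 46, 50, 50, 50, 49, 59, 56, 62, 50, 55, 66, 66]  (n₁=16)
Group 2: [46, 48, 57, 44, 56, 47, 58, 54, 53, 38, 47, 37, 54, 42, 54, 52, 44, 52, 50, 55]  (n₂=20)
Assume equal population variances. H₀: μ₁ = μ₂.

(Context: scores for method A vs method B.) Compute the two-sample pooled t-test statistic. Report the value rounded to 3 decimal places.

x̄₁=55.500, s₁=6.335, n₁=16
x̄₂=49.400, s₂=6.151, n₂=20
s_p² = [15·6.335² + 19·6.151²]/34 = 38.8471
SE = √(s_p²·(1/16+1/20)) = 2.0905
t = (55.500−49.400)/2.0905 = 2.9179
df = 34

test statistic = 2.918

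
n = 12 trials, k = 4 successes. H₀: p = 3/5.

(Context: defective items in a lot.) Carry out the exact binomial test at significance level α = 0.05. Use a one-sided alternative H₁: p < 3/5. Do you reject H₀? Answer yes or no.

reject H₀: no

Exact binomial: n=12, k=4, p₀=3/5=0.6000
P(X≤4) from Σ C(n,i)·p₀^i·(1−p₀)^(n−i)
p-value (one-sided, H₁ less) = 0.05731
At α=0.05: p ≥ α → fail to reject H₀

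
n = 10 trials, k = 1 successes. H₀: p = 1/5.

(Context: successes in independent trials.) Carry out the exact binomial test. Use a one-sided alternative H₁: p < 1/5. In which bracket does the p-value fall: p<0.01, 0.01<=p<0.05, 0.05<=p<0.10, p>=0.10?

p-value bracket: p>=0.10

Exact binomial: n=10, k=1, p₀=1/5=0.2000
P(X≤1) from Σ C(n,i)·p₀^i·(1−p₀)^(n−i)
p-value (one-sided, H₁ less) = 0.37581
→ bracket: p>=0.10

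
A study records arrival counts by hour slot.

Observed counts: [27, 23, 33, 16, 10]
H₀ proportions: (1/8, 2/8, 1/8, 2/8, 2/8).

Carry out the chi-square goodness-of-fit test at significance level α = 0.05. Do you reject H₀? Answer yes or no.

n = 109; E_i = n·p_i = [13.62, 27.25, 13.62, 27.25, 27.25]
χ² = (27−13.62)²/13.62 + (23−27.25)²/27.25 + (33−13.62)²/13.62 + (16−27.25)²/27.25 + (10−27.25)²/27.25 = 56.9083
df = 4
p-value (upper-tail) = 0.00000
At α=0.05: p < α → reject H₀

reject H₀: yes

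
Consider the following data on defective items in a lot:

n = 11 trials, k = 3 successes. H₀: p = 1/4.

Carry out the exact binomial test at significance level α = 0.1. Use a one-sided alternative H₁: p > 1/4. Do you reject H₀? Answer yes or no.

reject H₀: no

Exact binomial: n=11, k=3, p₀=1/4=0.2500
P(X≥3) from Σ C(n,i)·p₀^i·(1−p₀)^(n−i)
p-value (one-sided, H₁ greater) = 0.54480
At α=0.1: p ≥ α → fail to reject H₀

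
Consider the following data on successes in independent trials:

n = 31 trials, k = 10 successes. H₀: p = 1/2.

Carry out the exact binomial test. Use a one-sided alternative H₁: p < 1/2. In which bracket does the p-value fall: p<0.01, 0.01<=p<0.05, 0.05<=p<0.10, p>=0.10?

Exact binomial: n=31, k=10, p₀=1/2=0.5000
P(X≤10) from Σ C(n,i)·p₀^i·(1−p₀)^(n−i)
p-value (one-sided, H₁ less) = 0.03538
→ bracket: 0.01<=p<0.05

p-value bracket: 0.01<=p<0.05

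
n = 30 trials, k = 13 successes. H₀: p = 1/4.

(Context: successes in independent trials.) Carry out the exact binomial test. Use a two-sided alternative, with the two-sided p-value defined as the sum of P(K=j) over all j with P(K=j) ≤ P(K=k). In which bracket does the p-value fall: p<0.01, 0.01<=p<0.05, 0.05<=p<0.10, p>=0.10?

Exact binomial: n=30, k=13, p₀=1/4=0.2500
P(X=j) = C(n,j)·p₀^j·(1−p₀)^(n−j); p = Σ P(X=j) over j with P(X=j) ≤ P(X=13)
p-value (two-sided) = 0.03219
→ bracket: 0.01<=p<0.05

p-value bracket: 0.01<=p<0.05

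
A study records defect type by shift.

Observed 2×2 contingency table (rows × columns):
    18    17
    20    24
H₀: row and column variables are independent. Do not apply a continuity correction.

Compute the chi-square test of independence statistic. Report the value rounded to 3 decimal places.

Row totals [35, 44], col totals [38, 41], n=79
χ² = (18−16.84)²/16.84 + (17−18.16)²/18.16 + (20−21.16)²/21.16 + (24−22.84)²/22.84 = 0.2787
df = 1

test statistic = 0.279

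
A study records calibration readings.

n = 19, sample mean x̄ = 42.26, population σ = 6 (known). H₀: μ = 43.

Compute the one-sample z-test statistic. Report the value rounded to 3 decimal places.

SE = σ/√n = 6/√19 = 1.3765
z = (x̄−μ₀)/SE = (42.26−43)/1.3765 = -0.5376

test statistic = -0.538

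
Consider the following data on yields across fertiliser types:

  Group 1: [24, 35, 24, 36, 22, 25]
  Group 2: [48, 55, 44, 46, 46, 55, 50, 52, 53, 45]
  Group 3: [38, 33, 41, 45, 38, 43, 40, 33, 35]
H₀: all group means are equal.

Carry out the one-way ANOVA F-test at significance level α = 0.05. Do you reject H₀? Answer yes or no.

Group means [27.67, 49.40, 38.44], grand mean 40.240
SSB = Σnᵢ(x̄ᵢ−x̄)² = 1816.604; SSW = ΣΣ(x−x̄ᵢ)² = 489.956
MSB = 1816.604/2 = 908.3022; MSW = 489.956/22 = 22.2707
F = MSB/MSW = 40.7846
df = (2, 22)
p-value (upper-tail) = 0.00000
At α=0.05: p < α → reject H₀

reject H₀: yes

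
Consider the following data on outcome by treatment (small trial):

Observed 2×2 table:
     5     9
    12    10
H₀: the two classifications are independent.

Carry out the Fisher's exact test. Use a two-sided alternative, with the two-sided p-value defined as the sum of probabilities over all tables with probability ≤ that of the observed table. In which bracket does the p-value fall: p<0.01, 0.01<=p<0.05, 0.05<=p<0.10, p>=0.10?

Margins: r₁=14, r₂=22, c₁=17, c₂=19, n=36
p_obs = C(14,5)·C(22,12)/C(36,17); sum pmf over tables with pmf ≤ p_obs
p-value (two-sided) = 0.32173
→ bracket: p>=0.10

p-value bracket: p>=0.10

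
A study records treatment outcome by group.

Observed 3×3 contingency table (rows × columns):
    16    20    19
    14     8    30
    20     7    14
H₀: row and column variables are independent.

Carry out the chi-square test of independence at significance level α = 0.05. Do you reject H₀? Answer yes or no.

Row totals [55, 52, 41], col totals [50, 35, 63], n=148
χ² = (16−18.58)²/18.58 + (20−13.01)²/13.01 + (19−23.41)²/23.41 + (14−17.57)²/17.57 + (8−12.30)²/12.30 + (30−22.14)²/22.14 + (20−13.85)²/13.85 + (7−9.70)²/9.70 + (14−17.45)²/17.45 = 14.1328
df = 4
p-value (upper-tail) = 0.00688
At α=0.05: p < α → reject H₀

reject H₀: yes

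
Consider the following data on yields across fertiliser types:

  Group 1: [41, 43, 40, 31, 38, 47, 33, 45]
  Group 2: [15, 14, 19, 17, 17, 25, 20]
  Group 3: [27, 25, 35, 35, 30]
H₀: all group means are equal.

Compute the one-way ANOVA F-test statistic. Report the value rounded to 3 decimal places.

Group means [39.75, 18.14, 30.40], grand mean 29.850
SSB = Σnᵢ(x̄ᵢ−x̄)² = 1744.993; SSW = ΣΣ(x−x̄ᵢ)² = 381.557
MSB = 1744.993/2 = 872.4964; MSW = 381.557/17 = 22.4445
F = MSB/MSW = 38.8734
df = (2, 17)

test statistic = 38.873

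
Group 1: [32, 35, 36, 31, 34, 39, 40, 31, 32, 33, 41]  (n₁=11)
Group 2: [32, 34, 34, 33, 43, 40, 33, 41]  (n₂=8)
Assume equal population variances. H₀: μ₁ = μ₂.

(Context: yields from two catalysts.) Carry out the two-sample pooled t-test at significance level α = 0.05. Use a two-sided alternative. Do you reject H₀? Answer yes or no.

reject H₀: no

x̄₁=34.909, s₁=3.646, n₁=11
x̄₂=36.250, s₂=4.334, n₂=8
s_p² = [10·3.646² + 7·4.334²]/17 = 15.5535
SE = √(s_p²·(1/11+1/8)) = 1.8325
t = (34.909−36.250)/1.8325 = -0.7317
df = 17
p-value (two-sided) = 0.47430
At α=0.05: p ≥ α → fail to reject H₀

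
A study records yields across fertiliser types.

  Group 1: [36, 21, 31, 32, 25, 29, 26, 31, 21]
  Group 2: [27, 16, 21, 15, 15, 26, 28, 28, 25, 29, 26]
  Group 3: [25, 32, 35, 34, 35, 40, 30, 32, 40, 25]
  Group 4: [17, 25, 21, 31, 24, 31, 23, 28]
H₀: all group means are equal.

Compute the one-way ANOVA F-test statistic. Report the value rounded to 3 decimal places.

Group means [28.00, 23.27, 32.80, 25.00], grand mean 27.263
SSB = Σnᵢ(x̄ᵢ−x̄)² = 527.587; SSW = ΣΣ(x−x̄ᵢ)² = 925.782
MSB = 527.587/3 = 175.8622; MSW = 925.782/34 = 27.2289
F = MSB/MSW = 6.4587
df = (3, 34)

test statistic = 6.459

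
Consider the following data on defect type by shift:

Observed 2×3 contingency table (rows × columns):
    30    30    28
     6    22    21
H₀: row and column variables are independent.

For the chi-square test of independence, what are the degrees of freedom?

df = (r−1)(c−1) = (2−1)·(3−1) = 2

degrees of freedom = 2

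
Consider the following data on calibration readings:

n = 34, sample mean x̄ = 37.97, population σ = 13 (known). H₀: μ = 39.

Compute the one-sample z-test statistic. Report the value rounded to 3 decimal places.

test statistic = -0.462

SE = σ/√n = 13/√34 = 2.2295
z = (x̄−μ₀)/SE = (37.97−39)/2.2295 = -0.4620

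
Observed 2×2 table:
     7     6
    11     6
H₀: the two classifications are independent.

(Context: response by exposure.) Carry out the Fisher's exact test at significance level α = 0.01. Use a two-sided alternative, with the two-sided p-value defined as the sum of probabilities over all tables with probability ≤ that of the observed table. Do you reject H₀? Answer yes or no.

Margins: r₁=13, r₂=17, c₁=18, c₂=12, n=30
p_obs = C(13,7)·C(17,11)/C(30,18); sum pmf over tables with pmf ≤ p_obs
p-value (two-sided) = 0.71062
At α=0.01: p ≥ α → fail to reject H₀

reject H₀: no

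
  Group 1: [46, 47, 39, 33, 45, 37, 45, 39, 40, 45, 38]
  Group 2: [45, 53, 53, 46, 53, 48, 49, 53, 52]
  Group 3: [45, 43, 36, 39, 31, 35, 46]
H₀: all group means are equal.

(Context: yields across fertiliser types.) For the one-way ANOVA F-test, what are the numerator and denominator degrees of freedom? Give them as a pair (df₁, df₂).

k = 3 groups, N = 27 total
df = (k−1, N−k) = (3−1, 27−3) = (2, 24)

degrees of freedom = [2, 24]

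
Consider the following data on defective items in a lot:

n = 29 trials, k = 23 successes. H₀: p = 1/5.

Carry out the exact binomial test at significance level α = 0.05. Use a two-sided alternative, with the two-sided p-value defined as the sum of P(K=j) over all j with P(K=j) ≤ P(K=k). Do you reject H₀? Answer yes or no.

Exact binomial: n=29, k=23, p₀=1/5=0.2000
P(X=j) = C(n,j)·p₀^j·(1−p₀)^(n−j); p = Σ P(X=j) over j with P(X=j) ≤ P(X=23)
p-value (two-sided) = 0.00000
At α=0.05: p < α → reject H₀

reject H₀: yes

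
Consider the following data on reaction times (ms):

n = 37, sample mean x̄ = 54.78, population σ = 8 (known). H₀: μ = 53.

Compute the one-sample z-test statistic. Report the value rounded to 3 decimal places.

SE = σ/√n = 8/√37 = 1.3152
z = (x̄−μ₀)/SE = (54.78−53)/1.3152 = 1.3534

test statistic = 1.353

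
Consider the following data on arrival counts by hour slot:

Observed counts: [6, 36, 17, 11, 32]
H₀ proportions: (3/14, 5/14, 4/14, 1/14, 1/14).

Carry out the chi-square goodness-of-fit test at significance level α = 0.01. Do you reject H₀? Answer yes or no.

n = 102; E_i = n·p_i = [21.86, 36.43, 29.14, 7.29, 7.29]
χ² = (6−21.86)²/21.86 + (36−36.43)²/36.43 + (17−29.14)²/29.14 + (11−7.29)²/7.29 + (32−7.29)²/7.29 = 102.2971
df = 4
p-value (upper-tail) = 0.00000
At α=0.01: p < α → reject H₀

reject H₀: yes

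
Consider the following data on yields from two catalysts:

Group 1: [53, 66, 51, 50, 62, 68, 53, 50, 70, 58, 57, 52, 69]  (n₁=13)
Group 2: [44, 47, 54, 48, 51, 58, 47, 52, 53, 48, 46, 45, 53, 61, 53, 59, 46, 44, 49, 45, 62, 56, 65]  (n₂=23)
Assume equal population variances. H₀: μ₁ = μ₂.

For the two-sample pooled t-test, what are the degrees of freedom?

degrees of freedom = 34

df = n₁ + n₂ − 2 = 13 + 23 − 2 = 34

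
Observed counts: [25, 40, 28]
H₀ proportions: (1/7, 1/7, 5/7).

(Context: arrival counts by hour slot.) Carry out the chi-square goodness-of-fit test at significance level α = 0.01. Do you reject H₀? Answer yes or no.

n = 93; E_i = n·p_i = [13.29, 13.29, 66.43]
χ² = (25−13.29)²/13.29 + (40−13.29)²/13.29 + (28−66.43)²/66.43 = 86.2753
df = 2
p-value (upper-tail) = 0.00000
At α=0.01: p < α → reject H₀

reject H₀: yes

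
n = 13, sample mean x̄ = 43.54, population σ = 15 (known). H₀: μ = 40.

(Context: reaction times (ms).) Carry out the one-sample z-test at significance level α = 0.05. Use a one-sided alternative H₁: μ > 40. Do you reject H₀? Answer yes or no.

SE = σ/√n = 15/√13 = 4.1603
z = (x̄−μ₀)/SE = (43.54−40)/4.1603 = 0.8509
p-value (one-sided, H₁ greater) = 0.19741
At α=0.05: p ≥ α → fail to reject H₀

reject H₀: no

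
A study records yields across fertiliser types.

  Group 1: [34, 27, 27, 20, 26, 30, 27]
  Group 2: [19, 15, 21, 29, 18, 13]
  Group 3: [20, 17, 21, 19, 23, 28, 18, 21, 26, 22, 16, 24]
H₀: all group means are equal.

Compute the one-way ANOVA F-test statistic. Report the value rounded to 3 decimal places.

test statistic = 6.647

Group means [27.29, 19.17, 21.25], grand mean 22.440
SSB = Σnᵢ(x̄ᵢ−x̄)² = 245.648; SSW = ΣΣ(x−x̄ᵢ)² = 406.512
MSB = 245.648/2 = 122.8240; MSW = 406.512/22 = 18.4778
F = MSB/MSW = 6.6471
df = (2, 22)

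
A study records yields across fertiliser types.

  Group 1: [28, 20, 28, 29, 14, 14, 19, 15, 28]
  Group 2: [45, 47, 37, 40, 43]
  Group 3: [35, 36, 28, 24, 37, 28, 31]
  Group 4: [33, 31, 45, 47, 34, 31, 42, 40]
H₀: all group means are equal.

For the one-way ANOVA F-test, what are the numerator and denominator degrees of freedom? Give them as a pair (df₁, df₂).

degrees of freedom = [3, 25]

k = 4 groups, N = 29 total
df = (k−1, N−k) = (4−1, 29−4) = (3, 25)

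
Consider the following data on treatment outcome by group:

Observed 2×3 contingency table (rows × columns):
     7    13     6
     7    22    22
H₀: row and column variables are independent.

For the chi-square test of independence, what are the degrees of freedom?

df = (r−1)(c−1) = (2−1)·(3−1) = 2

degrees of freedom = 2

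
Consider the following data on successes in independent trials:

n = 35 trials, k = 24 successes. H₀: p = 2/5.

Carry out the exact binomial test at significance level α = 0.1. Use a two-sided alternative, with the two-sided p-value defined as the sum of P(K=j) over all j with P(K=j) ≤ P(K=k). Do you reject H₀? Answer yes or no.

reject H₀: yes

Exact binomial: n=35, k=24, p₀=2/5=0.4000
P(X=j) = C(n,j)·p₀^j·(1−p₀)^(n−j); p = Σ P(X=j) over j with P(X=j) ≤ P(X=24)
p-value (two-sided) = 0.00081
At α=0.1: p < α → reject H₀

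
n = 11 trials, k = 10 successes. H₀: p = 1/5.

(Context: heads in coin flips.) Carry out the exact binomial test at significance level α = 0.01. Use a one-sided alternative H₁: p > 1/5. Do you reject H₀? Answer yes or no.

Exact binomial: n=11, k=10, p₀=1/5=0.2000
P(X≥10) from Σ C(n,i)·p₀^i·(1−p₀)^(n−i)
p-value (one-sided, H₁ greater) = 0.00000
At α=0.01: p < α → reject H₀

reject H₀: yes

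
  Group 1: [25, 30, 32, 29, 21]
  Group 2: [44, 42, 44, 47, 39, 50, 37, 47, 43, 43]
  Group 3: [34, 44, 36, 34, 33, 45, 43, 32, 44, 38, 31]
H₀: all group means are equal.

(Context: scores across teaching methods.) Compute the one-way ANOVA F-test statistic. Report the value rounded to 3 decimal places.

Group means [27.40, 43.60, 37.64], grand mean 37.962
SSB = Σnᵢ(x̄ᵢ−x̄)² = 876.816; SSW = ΣΣ(x−x̄ᵢ)² = 500.145
MSB = 876.816/2 = 438.4080; MSW = 500.145/23 = 21.7455
F = MSB/MSW = 20.1609
df = (2, 23)

test statistic = 20.161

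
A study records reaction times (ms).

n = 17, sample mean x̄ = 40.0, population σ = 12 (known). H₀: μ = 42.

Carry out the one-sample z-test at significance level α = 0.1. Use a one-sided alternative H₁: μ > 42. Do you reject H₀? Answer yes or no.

SE = σ/√n = 12/√17 = 2.9104
z = (x̄−μ₀)/SE = (40.0−42)/2.9104 = -0.6872
p-value (one-sided, H₁ greater) = 0.75402
At α=0.1: p ≥ α → fail to reject H₀

reject H₀: no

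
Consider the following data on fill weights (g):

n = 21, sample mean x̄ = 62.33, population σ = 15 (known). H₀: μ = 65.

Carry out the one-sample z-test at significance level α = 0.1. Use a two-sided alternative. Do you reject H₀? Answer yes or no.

reject H₀: no

SE = σ/√n = 15/√21 = 3.2733
z = (x̄−μ₀)/SE = (62.33−65)/3.2733 = -0.8157
p-value (two-sided) = 0.41467
At α=0.1: p ≥ α → fail to reject H₀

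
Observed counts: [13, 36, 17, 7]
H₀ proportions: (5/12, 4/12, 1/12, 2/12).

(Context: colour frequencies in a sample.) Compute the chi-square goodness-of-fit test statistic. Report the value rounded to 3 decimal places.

n = 73; E_i = n·p_i = [30.42, 24.33, 6.08, 12.17]
χ² = (13−30.42)²/30.42 + (36−24.33)²/24.33 + (17−6.08)²/6.08 + (7−12.17)²/12.17 = 37.3507
df = 3

test statistic = 37.351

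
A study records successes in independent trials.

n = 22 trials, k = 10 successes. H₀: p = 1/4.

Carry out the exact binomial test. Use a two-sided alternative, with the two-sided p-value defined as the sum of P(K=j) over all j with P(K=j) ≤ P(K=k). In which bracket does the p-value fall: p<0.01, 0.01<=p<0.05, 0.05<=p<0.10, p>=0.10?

Exact binomial: n=22, k=10, p₀=1/4=0.2500
P(X=j) = C(n,j)·p₀^j·(1−p₀)^(n−j); p = Σ P(X=j) over j with P(X=j) ≤ P(X=10)
p-value (two-sided) = 0.04437
→ bracket: 0.01<=p<0.05

p-value bracket: 0.01<=p<0.05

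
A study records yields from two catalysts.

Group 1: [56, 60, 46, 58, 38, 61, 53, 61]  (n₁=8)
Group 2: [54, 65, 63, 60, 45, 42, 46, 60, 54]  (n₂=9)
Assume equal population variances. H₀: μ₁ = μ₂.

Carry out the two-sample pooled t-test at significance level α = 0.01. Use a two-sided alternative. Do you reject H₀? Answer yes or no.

reject H₀: no

x̄₁=54.125, s₁=8.236, n₁=8
x̄₂=54.333, s₂=8.382, n₂=9
s_p² = [7·8.236² + 8·8.382²]/15 = 69.1250
SE = √(s_p²·(1/8+1/9)) = 4.0399
t = (54.125−54.333)/4.0399 = -0.0516
df = 15
p-value (two-sided) = 0.95955
At α=0.01: p ≥ α → fail to reject H₀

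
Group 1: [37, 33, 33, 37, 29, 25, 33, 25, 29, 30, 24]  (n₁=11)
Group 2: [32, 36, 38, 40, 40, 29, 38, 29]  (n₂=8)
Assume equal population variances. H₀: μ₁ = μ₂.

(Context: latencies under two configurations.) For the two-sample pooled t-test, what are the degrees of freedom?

df = n₁ + n₂ − 2 = 11 + 8 − 2 = 17

degrees of freedom = 17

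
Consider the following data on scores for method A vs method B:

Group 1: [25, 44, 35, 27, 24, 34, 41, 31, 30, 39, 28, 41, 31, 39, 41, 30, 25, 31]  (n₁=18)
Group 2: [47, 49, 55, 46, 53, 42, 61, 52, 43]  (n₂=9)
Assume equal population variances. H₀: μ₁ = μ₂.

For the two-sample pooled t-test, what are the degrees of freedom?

df = n₁ + n₂ − 2 = 18 + 9 − 2 = 25

degrees of freedom = 25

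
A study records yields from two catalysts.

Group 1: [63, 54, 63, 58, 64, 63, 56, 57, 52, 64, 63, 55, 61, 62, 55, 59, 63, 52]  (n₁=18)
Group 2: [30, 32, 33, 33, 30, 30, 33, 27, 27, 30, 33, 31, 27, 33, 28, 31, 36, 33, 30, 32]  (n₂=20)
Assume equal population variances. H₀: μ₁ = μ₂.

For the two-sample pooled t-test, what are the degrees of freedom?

df = n₁ + n₂ − 2 = 18 + 20 − 2 = 36

degrees of freedom = 36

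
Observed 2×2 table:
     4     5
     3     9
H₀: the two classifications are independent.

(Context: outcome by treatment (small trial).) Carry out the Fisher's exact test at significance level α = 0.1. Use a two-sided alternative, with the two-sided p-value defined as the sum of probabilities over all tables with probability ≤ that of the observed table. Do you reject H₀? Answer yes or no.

Margins: r₁=9, r₂=12, c₁=7, c₂=14, n=21
p_obs = C(9,4)·C(12,3)/C(21,7); sum pmf over tables with pmf ≤ p_obs
p-value (two-sided) = 0.39721
At α=0.1: p ≥ α → fail to reject H₀

reject H₀: no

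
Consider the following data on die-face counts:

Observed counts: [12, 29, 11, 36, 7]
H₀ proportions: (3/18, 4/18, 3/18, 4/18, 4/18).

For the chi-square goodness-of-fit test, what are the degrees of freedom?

df = k − 1 = 5 − 1 = 4

degrees of freedom = 4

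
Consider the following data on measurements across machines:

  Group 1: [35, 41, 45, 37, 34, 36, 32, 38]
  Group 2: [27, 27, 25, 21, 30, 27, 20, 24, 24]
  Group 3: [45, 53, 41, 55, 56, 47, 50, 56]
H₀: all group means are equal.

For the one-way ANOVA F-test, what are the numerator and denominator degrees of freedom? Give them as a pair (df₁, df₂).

degrees of freedom = [2, 22]

k = 3 groups, N = 25 total
df = (k−1, N−k) = (3−1, 25−3) = (2, 22)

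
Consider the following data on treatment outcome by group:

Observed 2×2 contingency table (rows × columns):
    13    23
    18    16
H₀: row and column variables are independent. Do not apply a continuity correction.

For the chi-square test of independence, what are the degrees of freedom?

degrees of freedom = 1

df = (r−1)(c−1) = (2−1)·(2−1) = 1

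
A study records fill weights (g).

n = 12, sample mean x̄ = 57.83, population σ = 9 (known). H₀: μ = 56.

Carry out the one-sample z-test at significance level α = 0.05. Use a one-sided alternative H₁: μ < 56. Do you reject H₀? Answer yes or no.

SE = σ/√n = 9/√12 = 2.5981
z = (x̄−μ₀)/SE = (57.83−56)/2.5981 = 0.7044
p-value (one-sided, H₁ less) = 0.75940
At α=0.05: p ≥ α → fail to reject H₀

reject H₀: no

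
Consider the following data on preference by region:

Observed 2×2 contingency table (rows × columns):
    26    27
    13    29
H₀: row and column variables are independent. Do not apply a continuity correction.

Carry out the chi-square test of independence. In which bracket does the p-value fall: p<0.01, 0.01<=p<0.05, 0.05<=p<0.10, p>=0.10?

Row totals [53, 42], col totals [39, 56], n=95
χ² = (26−21.76)²/21.76 + (27−31.24)²/31.24 + (13−17.24)²/17.24 + (29−24.76)²/24.76 = 3.1736
df = 1
p-value (upper-tail) = 0.07484
→ bracket: 0.05<=p<0.10

p-value bracket: 0.05<=p<0.10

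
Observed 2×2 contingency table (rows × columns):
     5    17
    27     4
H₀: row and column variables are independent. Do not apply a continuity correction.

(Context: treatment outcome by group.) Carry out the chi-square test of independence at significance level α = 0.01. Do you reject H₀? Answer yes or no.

Row totals [22, 31], col totals [32, 21], n=53
χ² = (5−13.28)²/13.28 + (17−8.72)²/8.72 + (27−18.72)²/18.72 + (4−12.28)²/12.28 = 22.2870
df = 1
p-value (upper-tail) = 0.00000
At α=0.01: p < α → reject H₀

reject H₀: yes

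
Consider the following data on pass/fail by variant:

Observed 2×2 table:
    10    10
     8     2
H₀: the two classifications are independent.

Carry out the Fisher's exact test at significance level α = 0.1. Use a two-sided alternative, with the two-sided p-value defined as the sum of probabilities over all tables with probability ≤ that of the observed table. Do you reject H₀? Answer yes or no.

reject H₀: no

Margins: r₁=20, r₂=10, c₁=18, c₂=12, n=30
p_obs = C(20,10)·C(10,8)/C(30,18); sum pmf over tables with pmf ≤ p_obs
p-value (two-sided) = 0.23527
At α=0.1: p ≥ α → fail to reject H₀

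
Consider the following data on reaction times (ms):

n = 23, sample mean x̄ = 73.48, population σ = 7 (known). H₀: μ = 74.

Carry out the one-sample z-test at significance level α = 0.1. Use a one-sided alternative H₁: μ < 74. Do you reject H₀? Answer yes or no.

reject H₀: no

SE = σ/√n = 7/√23 = 1.4596
z = (x̄−μ₀)/SE = (73.48−74)/1.4596 = -0.3563
p-value (one-sided, H₁ less) = 0.36082
At α=0.1: p ≥ α → fail to reject H₀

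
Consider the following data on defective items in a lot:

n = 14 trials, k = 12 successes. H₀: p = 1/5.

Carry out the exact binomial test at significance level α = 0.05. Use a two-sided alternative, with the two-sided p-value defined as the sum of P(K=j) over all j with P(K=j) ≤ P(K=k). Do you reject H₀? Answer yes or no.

Exact binomial: n=14, k=12, p₀=1/5=0.2000
P(X=j) = C(n,j)·p₀^j·(1−p₀)^(n−j); p = Σ P(X=j) over j with P(X=j) ≤ P(X=12)
p-value (two-sided) = 0.00000
At α=0.05: p < α → reject H₀

reject H₀: yes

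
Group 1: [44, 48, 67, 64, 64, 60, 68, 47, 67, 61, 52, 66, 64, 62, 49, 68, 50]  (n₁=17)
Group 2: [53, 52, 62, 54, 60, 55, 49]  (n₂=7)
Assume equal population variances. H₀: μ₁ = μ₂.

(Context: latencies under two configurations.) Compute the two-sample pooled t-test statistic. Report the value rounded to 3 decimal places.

x̄₁=58.882, s₁=8.470, n₁=17
x̄₂=55.000, s₂=4.546, n₂=7
s_p² = [16·8.470² + 6·4.546²]/22 = 57.8075
SE = √(s_p²·(1/17+1/7)) = 3.4145
t = (58.882−55.000)/3.4145 = 1.1370
df = 22

test statistic = 1.137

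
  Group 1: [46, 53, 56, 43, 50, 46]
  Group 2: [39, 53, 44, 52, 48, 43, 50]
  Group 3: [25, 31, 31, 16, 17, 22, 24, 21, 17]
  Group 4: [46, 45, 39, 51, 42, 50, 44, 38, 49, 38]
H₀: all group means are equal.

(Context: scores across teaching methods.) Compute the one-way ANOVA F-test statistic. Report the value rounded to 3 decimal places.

test statistic = 45.894

Group means [49.00, 47.00, 22.67, 44.20], grand mean 39.656
SSB = Σnᵢ(x̄ᵢ−x̄)² = 3705.619; SSW = ΣΣ(x−x̄ᵢ)² = 753.600
MSB = 3705.619/3 = 1235.2062; MSW = 753.600/28 = 26.9143
F = MSB/MSW = 45.8941
df = (3, 28)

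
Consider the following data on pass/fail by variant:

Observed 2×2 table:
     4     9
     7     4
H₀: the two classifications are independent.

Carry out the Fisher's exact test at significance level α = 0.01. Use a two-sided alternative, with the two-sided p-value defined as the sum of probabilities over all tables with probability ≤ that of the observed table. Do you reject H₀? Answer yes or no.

reject H₀: no

Margins: r₁=13, r₂=11, c₁=11, c₂=13, n=24
p_obs = C(13,4)·C(11,7)/C(24,11); sum pmf over tables with pmf ≤ p_obs
p-value (two-sided) = 0.21733
At α=0.01: p ≥ α → fail to reject H₀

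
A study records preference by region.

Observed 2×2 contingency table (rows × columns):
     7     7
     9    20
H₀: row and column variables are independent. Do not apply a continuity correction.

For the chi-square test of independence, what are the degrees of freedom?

degrees of freedom = 1

df = (r−1)(c−1) = (2−1)·(2−1) = 1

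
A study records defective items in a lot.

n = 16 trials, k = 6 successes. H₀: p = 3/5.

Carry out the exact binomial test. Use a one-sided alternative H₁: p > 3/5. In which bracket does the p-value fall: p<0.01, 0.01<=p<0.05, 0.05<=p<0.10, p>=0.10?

p-value bracket: p>=0.10

Exact binomial: n=16, k=6, p₀=3/5=0.6000
P(X≥6) from Σ C(n,i)·p₀^i·(1−p₀)^(n−i)
p-value (one-sided, H₁ greater) = 0.98086
→ bracket: p>=0.10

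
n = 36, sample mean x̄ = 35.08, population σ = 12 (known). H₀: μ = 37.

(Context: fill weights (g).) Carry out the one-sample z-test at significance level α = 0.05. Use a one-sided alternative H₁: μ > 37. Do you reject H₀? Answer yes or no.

reject H₀: no

SE = σ/√n = 12/√36 = 2.0000
z = (x̄−μ₀)/SE = (35.08−37)/2.0000 = -0.9600
p-value (one-sided, H₁ greater) = 0.83147
At α=0.05: p ≥ α → fail to reject H₀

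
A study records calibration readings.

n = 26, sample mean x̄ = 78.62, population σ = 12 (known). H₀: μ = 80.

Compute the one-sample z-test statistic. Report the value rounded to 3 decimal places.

test statistic = -0.586

SE = σ/√n = 12/√26 = 2.3534
z = (x̄−μ₀)/SE = (78.62−80)/2.3534 = -0.5864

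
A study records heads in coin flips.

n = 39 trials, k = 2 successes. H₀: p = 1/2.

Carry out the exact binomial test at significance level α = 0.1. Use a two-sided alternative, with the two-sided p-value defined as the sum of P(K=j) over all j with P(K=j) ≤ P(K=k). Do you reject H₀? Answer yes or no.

Exact binomial: n=39, k=2, p₀=1/2=0.5000
P(X=j) = C(n,j)·p₀^j·(1−p₀)^(n−j); p = Σ P(X=j) over j with P(X=j) ≤ P(X=2)
p-value (two-sided) = 0.00000
At α=0.1: p < α → reject H₀

reject H₀: yes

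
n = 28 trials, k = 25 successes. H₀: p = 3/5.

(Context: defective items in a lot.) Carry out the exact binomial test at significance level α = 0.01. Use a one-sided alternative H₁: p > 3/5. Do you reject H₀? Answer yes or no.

Exact binomial: n=28, k=25, p₀=3/5=0.6000
P(X≥25) from Σ C(n,i)·p₀^i·(1−p₀)^(n−i)
p-value (one-sided, H₁ greater) = 0.00071
At α=0.01: p < α → reject H₀

reject H₀: yes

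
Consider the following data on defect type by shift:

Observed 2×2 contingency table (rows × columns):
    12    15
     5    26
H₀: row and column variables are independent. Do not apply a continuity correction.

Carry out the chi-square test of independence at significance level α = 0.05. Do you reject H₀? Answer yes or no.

Row totals [27, 31], col totals [17, 41], n=58
χ² = (12−7.91)²/7.91 + (15−19.09)²/19.09 + (5−9.09)²/9.09 + (26−21.91)²/21.91 = 5.5843
df = 1
p-value (upper-tail) = 0.01812
At α=0.05: p < α → reject H₀

reject H₀: yes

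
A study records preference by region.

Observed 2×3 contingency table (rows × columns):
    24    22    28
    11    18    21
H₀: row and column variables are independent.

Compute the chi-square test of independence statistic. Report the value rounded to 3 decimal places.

Row totals [74, 50], col totals [35, 40, 49], n=124
χ² = (24−20.89)²/20.89 + (22−23.87)²/23.87 + (28−29.24)²/29.24 + (11−14.11)²/14.11 + (18−16.13)²/16.13 + (21−19.76)²/19.76 = 1.6450
df = 2

test statistic = 1.645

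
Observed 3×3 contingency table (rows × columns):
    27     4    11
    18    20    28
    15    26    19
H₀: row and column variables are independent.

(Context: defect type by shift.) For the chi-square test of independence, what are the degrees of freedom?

df = (r−1)(c−1) = (3−1)·(3−1) = 4

degrees of freedom = 4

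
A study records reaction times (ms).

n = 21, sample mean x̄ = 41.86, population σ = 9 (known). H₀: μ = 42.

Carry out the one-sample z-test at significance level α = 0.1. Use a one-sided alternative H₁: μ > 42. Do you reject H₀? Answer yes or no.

SE = σ/√n = 9/√21 = 1.9640
z = (x̄−μ₀)/SE = (41.86−42)/1.9640 = -0.0713
p-value (one-sided, H₁ greater) = 0.52841
At α=0.1: p ≥ α → fail to reject H₀

reject H₀: no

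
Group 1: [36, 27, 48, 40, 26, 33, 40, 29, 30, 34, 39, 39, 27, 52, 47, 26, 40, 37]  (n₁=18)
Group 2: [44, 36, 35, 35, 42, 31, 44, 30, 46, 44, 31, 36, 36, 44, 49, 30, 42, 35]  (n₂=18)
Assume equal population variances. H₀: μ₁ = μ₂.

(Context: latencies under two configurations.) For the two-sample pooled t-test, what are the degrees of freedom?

degrees of freedom = 34

df = n₁ + n₂ − 2 = 18 + 18 − 2 = 34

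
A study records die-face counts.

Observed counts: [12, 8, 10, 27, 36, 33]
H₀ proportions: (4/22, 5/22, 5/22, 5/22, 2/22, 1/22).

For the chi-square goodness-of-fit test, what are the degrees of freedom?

degrees of freedom = 5

df = k − 1 = 6 − 1 = 5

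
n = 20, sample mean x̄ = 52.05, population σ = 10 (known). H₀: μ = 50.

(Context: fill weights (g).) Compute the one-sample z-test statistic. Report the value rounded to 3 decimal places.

SE = σ/√n = 10/√20 = 2.2361
z = (x̄−μ₀)/SE = (52.05−50)/2.2361 = 0.9168

test statistic = 0.917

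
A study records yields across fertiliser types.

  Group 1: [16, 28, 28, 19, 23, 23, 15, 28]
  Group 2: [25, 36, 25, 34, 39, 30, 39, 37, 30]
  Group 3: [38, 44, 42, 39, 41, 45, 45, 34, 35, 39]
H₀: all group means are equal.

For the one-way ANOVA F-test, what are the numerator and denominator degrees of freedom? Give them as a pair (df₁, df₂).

degrees of freedom = [2, 24]

k = 3 groups, N = 27 total
df = (k−1, N−k) = (3−1, 27−3) = (2, 24)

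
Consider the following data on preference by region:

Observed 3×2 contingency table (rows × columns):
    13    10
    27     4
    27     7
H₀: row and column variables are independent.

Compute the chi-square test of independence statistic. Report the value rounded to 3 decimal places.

Row totals [23, 31, 34], col totals [67, 21], n=88
χ² = (13−17.51)²/17.51 + (10−5.49)²/5.49 + (27−23.60)²/23.60 + (4−7.40)²/7.40 + (27−25.89)²/25.89 + (7−8.11)²/8.11 = 7.1208
df = 2

test statistic = 7.121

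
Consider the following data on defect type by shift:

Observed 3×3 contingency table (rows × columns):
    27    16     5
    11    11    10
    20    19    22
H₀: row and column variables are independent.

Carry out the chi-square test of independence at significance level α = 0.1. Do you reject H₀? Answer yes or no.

reject H₀: yes

Row totals [48, 32, 61], col totals [58, 46, 37], n=141
χ² = (27−19.74)²/19.74 + (16−15.66)²/15.66 + (5−12.60)²/12.60 + (11−13.16)²/13.16 + (11−10.44)²/10.44 + (10−8.40)²/8.40 + (20−25.09)²/25.09 + (19−19.90)²/19.90 + (22−16.01)²/16.01 = 11.2633
df = 4
p-value (upper-tail) = 0.02376
At α=0.1: p < α → reject H₀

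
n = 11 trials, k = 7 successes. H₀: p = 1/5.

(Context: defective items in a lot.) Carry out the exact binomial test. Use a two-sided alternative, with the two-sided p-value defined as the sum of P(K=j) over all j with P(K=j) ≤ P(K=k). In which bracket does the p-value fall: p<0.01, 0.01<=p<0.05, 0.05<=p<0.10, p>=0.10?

p-value bracket: p<0.01

Exact binomial: n=11, k=7, p₀=1/5=0.2000
P(X=j) = C(n,j)·p₀^j·(1−p₀)^(n−j); p = Σ P(X=j) over j with P(X=j) ≤ P(X=7)
p-value (two-sided) = 0.00197
→ bracket: p<0.01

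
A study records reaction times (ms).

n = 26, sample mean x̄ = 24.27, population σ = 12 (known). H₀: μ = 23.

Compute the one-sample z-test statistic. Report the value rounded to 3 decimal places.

SE = σ/√n = 12/√26 = 2.3534
z = (x̄−μ₀)/SE = (24.27−23)/2.3534 = 0.5396

test statistic = 0.540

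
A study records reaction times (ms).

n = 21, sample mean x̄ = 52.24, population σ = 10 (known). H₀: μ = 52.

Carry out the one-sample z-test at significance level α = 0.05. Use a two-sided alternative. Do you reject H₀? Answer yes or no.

SE = σ/√n = 10/√21 = 2.1822
z = (x̄−μ₀)/SE = (52.24−52)/2.1822 = 0.1100
p-value (two-sided) = 0.91242
At α=0.05: p ≥ α → fail to reject H₀

reject H₀: no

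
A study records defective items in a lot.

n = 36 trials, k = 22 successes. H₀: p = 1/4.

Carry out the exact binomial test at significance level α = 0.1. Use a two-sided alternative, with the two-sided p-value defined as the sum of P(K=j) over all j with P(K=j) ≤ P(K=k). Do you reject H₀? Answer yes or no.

reject H₀: yes

Exact binomial: n=36, k=22, p₀=1/4=0.2500
P(X=j) = C(n,j)·p₀^j·(1−p₀)^(n−j); p = Σ P(X=j) over j with P(X=j) ≤ P(X=22)
p-value (two-sided) = 0.00000
At α=0.1: p < α → reject H₀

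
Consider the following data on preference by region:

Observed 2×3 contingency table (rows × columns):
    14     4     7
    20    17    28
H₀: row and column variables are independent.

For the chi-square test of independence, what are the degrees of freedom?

degrees of freedom = 2

df = (r−1)(c−1) = (2−1)·(3−1) = 2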